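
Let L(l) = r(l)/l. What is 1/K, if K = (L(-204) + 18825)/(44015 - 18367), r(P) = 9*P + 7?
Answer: 5232192/3842129 ≈ 1.3618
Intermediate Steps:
r(P) = 7 + 9*P
L(l) = (7 + 9*l)/l
K = 3842129/5232192 (K = ((9 + 7/(-204)) + 18825)/(44015 - 18367) = ((9 + 7*(-1/204)) + 18825)/25648 = ((9 - 7/204) + 18825)*(1/25648) = (1829/204 + 18825)*(1/25648) = (3842129/204)*(1/25648) = 3842129/5232192 ≈ 0.73432)
1/K = 1/(3842129/5232192) = 5232192/3842129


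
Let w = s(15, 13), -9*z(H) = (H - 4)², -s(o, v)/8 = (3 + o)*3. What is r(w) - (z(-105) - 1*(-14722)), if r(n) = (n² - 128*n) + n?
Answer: 2052775/9 ≈ 2.2809e+5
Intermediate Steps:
s(o, v) = -72 - 24*o (s(o, v) = -8*(3 + o)*3 = -8*(9 + 3*o) = -72 - 24*o)
z(H) = -(-4 + H)²/9 (z(H) = -(H - 4)²/9 = -(-4 + H)²/9)
w = -432 (w = -72 - 24*15 = -72 - 360 = -432)
r(n) = n² - 127*n
r(w) - (z(-105) - 1*(-14722)) = -432*(-127 - 432) - (-(-4 - 105)²/9 - 1*(-14722)) = -432*(-559) - (-⅑*(-109)² + 14722) = 241488 - (-⅑*11881 + 14722) = 241488 - (-11881/9 + 14722) = 241488 - 1*120617/9 = 241488 - 120617/9 = 2052775/9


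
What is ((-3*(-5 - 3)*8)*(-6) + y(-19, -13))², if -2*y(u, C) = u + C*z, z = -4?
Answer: 5461569/4 ≈ 1.3654e+6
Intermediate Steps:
y(u, C) = 2*C - u/2 (y(u, C) = -(u + C*(-4))/2 = -(u - 4*C)/2 = 2*C - u/2)
((-3*(-5 - 3)*8)*(-6) + y(-19, -13))² = ((-3*(-5 - 3)*8)*(-6) + (2*(-13) - ½*(-19)))² = ((-3*(-8)*8)*(-6) + (-26 + 19/2))² = ((24*8)*(-6) - 33/2)² = (192*(-6) - 33/2)² = (-1152 - 33/2)² = (-2337/2)² = 5461569/4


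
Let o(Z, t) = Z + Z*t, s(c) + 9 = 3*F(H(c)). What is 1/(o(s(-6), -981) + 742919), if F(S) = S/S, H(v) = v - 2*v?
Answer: 1/748799 ≈ 1.3355e-6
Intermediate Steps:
H(v) = -v
F(S) = 1
s(c) = -6 (s(c) = -9 + 3*1 = -9 + 3 = -6)
1/(o(s(-6), -981) + 742919) = 1/(-6*(1 - 981) + 742919) = 1/(-6*(-980) + 742919) = 1/(5880 + 742919) = 1/748799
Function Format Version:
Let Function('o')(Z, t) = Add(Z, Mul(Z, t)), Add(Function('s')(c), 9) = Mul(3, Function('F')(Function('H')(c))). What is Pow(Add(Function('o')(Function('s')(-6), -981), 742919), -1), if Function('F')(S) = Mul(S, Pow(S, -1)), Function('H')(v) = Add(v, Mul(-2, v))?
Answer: Rational(1, 748799) ≈ 1.3355e-6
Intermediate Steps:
Function('H')(v) = Mul(-1, v)
Function('F')(S) = 1
Function('s')(c) = -6 (Function('s')(c) = Add(-9, Mul(3, 1)) = Add(-9, 3) = -6)
Pow(Add(Function('o')(Function('s')(-6), -981), 742919), -1) = Pow(Add(Mul(-6, Add(1, -981)), 742919), -1) = Pow(Add(Mul(-6, -980), 742919), -1) = Pow(Add(5880, 742919), -1) = Pow(748799, -1) = Rational(1, 748799)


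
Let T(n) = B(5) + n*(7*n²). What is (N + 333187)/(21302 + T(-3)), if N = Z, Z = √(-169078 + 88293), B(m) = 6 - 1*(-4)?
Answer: 333187/21123 + I*√80785/21123 ≈ 15.774 + 0.013456*I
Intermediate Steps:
B(m) = 10 (B(m) = 6 + 4 = 10)
Z = I*√80785 (Z = √(-80785) = I*√80785 ≈ 284.23*I)
N = I*√80785 ≈ 284.23*I
T(n) = 10 + 7*n³ (T(n) = 10 + n*(7*n²) = 10 + 7*n³)
(N + 333187)/(21302 + T(-3)) = (I*√80785 + 333187)/(21302 + (10 + 7*(-3)³)) = (333187 + I*√80785)/(21302 + (10 + 7*(-27))) = (333187 + I*√80785)/(21302 + (10 - 189)) = (333187 + I*√80785)/(21302 - 179) = (333187 + I*√80785)/21123 = (333187 + I*√80785)*(1/21123) = 333187/21123 + I*√80785/21123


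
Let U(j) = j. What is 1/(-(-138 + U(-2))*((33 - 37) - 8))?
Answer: -1/1680 ≈ -0.00059524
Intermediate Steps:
1/(-(-138 + U(-2))*((33 - 37) - 8)) = 1/(-(-138 - 2)*((33 - 37) - 8)) = 1/(-(-140)*(-4 - 8)) = 1/(-(-140)*(-12)) = 1/(-1*1680) = 1/(-1680) = -1/1680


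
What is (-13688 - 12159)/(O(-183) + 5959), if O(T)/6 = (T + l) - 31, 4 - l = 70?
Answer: -25847/4279 ≈ -6.0404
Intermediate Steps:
l = -66 (l = 4 - 1*70 = 4 - 70 = -66)
O(T) = -582 + 6*T (O(T) = 6*((T - 66) - 31) = 6*((-66 + T) - 31) = 6*(-97 + T) = -582 + 6*T)
(-13688 - 12159)/(O(-183) + 5959) = (-13688 - 12159)/((-582 + 6*(-183)) + 5959) = -25847/((-582 - 1098) + 5959) = -25847/(-1680 + 5959) = -25847/4279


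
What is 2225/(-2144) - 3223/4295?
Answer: -16466487/9208480 ≈ -1.7882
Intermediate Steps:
2225/(-2144) - 3223/4295 = 2225*(-1/2144) - 3223*1/4295 = -2225/2144 - 3223/4295 = -16466487/9208480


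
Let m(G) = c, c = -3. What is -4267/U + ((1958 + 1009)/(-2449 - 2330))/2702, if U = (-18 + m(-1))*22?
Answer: 218642041/23673573 ≈ 9.2357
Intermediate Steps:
m(G) = -3
U = -462 (U = (-18 - 3)*22 = -21*22 = -462)
-4267/U + ((1958 + 1009)/(-2449 - 2330))/2702 = -4267/(-462) + ((1958 + 1009)/(-2449 - 2330))/2702 = -4267*(-1/462) + (2967/(-4779))*(1/2702) = 4267/462 + (2967*(-1/4779))*(1/2702) = 4267/462 - 989/1593*1/2702 = 4267/462 - 989/4304286 = 218642041/23673573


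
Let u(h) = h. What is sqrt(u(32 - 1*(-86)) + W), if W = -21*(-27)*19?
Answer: sqrt(10891) ≈ 104.36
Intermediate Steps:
W = 10773 (W = 567*19 = 10773)
sqrt(u(32 - 1*(-86)) + W) = sqrt((32 - 1*(-86)) + 10773) = sqrt((32 + 86) + 10773) = sqrt(118 + 10773) = sqrt(10891)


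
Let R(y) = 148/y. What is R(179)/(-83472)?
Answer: -1/100956 ≈ -9.9053e-6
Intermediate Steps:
R(179)/(-83472) = (148/179)/(-83472) = (148*(1/179))*(-1/83472) = (148/179)*(-1/83472) = -1/100956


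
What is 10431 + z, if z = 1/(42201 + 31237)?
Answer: 766031779/73438 ≈ 10431.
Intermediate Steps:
z = 1/73438 ≈ 1.3617e-5
10431 + z = 10431 + 1/73438 = 766031779/73438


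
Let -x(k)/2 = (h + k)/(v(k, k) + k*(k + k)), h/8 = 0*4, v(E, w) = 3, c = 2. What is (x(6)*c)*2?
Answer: -16/25 ≈ -0.64000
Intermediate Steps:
h = 0 (h = 8*(0*4) = 8*0 = 0)
x(k) = -2*k/(3 + 2*k**2) (x(k) = -2*(0 + k)/(3 + k*(k + k)) = -2*k/(3 + k*(2*k)) = -2*k/(3 + 2*k**2))
(x(6)*c)*2 = (-2*6/(3 + 2*6**2)*2)*2 = (-2*6/(3 + 2*36)*2)*2 = (-2*6/(3 + 72)*2)*2 = (-2*6/75*2)*2 = (-2*6*1/75*2)*2 = -4/25*2*2 = -8/25*2 = -16/25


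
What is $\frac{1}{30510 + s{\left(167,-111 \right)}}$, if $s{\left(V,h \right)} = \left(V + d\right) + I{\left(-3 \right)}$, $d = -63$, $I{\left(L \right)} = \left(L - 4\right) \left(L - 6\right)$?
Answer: $\frac{1}{30677} \approx 3.2598 \cdot 10^{-5}$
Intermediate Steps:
$I{\left(L \right)} = \left(-6 + L\right) \left(-4 + L\right)$ ($I{\left(L \right)} = \left(-4 + L\right) \left(-6 + L\right) = \left(-6 + L\right) \left(-4 + L\right)$)
$s{\left(V,h \right)} = V$ ($s{\left(V,h \right)} = \left(V - 63\right) + \left(24 + \left(-3\right)^{2} - -30\right) = \left(-63 + V\right) + \left(24 + 9 + 30\right) = \left(-63 + V\right) + 63 = V$)
$\frac{1}{30510 + s{\left(167,-111 \right)}} = \frac{1}{30510 + 167} = \frac{1}{30677}$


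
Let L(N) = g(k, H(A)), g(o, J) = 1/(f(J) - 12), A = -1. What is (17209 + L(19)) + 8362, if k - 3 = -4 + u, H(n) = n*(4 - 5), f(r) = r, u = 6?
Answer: 281280/11 ≈ 25571.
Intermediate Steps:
H(n) = -n (H(n) = n*(-1) = -n)
k = 5 (k = 3 + (-4 + 6) = 3 + 2 = 5)
g(o, J) = 1/(-12 + J) (g(o, J) = 1/(J - 12) = 1/(-12 + J))
L(N) = -1/11 (L(N) = 1/(-12 - 1*(-1)) = 1/(-12 + 1) = 1/(-11) = -1/11)
(17209 + L(19)) + 8362 = (17209 - 1/11) + 8362 = 189298/11 + 8362 = 281280/11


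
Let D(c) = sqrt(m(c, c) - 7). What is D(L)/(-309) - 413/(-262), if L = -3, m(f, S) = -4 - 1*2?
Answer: 413/262 - I*sqrt(13)/309 ≈ 1.5763 - 0.011668*I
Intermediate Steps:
m(f, S) = -6 (m(f, S) = -4 - 2 = -6)
D(c) = I*sqrt(13) (D(c) = sqrt(-6 - 7) = sqrt(-13) = I*sqrt(13))
D(L)/(-309) - 413/(-262) = (I*sqrt(13))/(-309) - 413/(-262) = (I*sqrt(13))*(-1/309) - 413*(-1/262) = -I*sqrt(13)/309 + 413/262 = 413/262 - I*sqrt(13)/309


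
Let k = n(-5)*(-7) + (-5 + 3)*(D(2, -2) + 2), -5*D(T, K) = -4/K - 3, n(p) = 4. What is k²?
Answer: 26244/25 ≈ 1049.8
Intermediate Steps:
D(T, K) = ⅗ + 4/(5*K) (D(T, K) = -(-4/K - 3)/5 = -(-3 - 4/K)/5 = ⅗ + 4/(5*K))
k = -162/5 (k = 4*(-7) + (-5 + 3)*((⅕)*(4 + 3*(-2))/(-2) + 2) = -28 - 2*((⅕)*(-½)*(4 - 6) + 2) = -28 - 2*((⅕)*(-½)*(-2) + 2) = -28 - 2*(⅕ + 2) = -28 - 2*11/5 = -28 - 22/5 = -162/5 ≈ -32.400)
k² = (-162/5)² = 26244/25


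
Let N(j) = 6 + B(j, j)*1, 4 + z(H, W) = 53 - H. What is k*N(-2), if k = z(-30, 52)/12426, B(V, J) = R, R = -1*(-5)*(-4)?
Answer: -553/6213 ≈ -0.089007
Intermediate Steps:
R = -20 (R = 5*(-4) = -20)
B(V, J) = -20
z(H, W) = 49 - H (z(H, W) = -4 + (53 - H) = 49 - H)
N(j) = -14 (N(j) = 6 - 20*1 = 6 - 20 = -14)
k = 79/12426 (k = (49 - 1*(-30))/12426 = (49 + 30)*(1/12426) = 79*(1/12426) = 79/12426 ≈ 0.0063576)
k*N(-2) = (79/12426)*(-14) = -553/6213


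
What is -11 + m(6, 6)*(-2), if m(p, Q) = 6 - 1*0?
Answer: -23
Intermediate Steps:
m(p, Q) = 6 (m(p, Q) = 6 + 0 = 6)
-11 + m(6, 6)*(-2) = -11 + 6*(-2) = -11 - 12 = -23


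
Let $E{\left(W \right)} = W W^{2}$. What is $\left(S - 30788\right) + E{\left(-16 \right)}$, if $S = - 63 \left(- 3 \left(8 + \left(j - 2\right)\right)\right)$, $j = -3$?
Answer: $-34317$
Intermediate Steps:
$E{\left(W \right)} = W^{3}$
$S = 567$ ($S = - 63 \left(- 3 \left(8 - 5\right)\right) = - 63 \left(\left(-3\right) 3\right) = \left(-63\right) \left(-9\right) = 567$)
$\left(S - 30788\right) + E{\left(-16 \right)} = \left(567 - 30788\right) + \left(-16\right)^{3} = -30221 - 4096 = -34317$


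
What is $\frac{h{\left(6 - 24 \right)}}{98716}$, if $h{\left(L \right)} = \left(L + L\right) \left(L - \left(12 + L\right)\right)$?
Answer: $\frac{108}{24679} \approx 0.0043762$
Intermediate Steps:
$h{\left(L \right)} = - 24 L$ ($h{\left(L \right)} = 2 L \left(-12\right) = - 24 L$)
$\frac{h{\left(6 - 24 \right)}}{98716} = \frac{\left(-24\right) \left(6 - 24\right)}{98716} = - 24 \left(6 - 24\right) \frac{1}{98716} = \left(-24\right) \left(-18\right) \frac{1}{98716} = 432 \cdot \frac{1}{98716} = \frac{108}{24679}$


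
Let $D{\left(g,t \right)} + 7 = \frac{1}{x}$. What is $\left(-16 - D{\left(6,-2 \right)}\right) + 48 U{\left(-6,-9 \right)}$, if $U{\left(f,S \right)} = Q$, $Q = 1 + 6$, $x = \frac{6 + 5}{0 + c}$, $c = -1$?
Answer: $\frac{3598}{11} \approx 327.09$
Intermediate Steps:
$x = -11$ ($x = \frac{6 + 5}{0 - 1} = \frac{11}{-1} = 11 \left(-1\right) = -11$)
$Q = 7$
$U{\left(f,S \right)} = 7$
$D{\left(g,t \right)} = - \frac{78}{11}$ ($D{\left(g,t \right)} = -7 + \frac{1}{-11} = -7 - \frac{1}{11} = - \frac{78}{11}$)
$\left(-16 - D{\left(6,-2 \right)}\right) + 48 U{\left(-6,-9 \right)} = \left(-16 - - \frac{78}{11}\right) + 48 \cdot 7 = \left(-16 + \frac{78}{11}\right) + 336 = - \frac{98}{11} + 336 = \frac{3598}{11}$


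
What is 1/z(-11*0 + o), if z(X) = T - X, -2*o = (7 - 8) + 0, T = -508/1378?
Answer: -1378/1197 ≈ -1.1512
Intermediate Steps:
T = -254/689 (T = -508*1/1378 = -254/689 ≈ -0.36865)
o = ½ (o = -((7 - 8) + 0)/2 = -(-1 + 0)/2 = -½*(-1) = ½ ≈ 0.50000)
z(X) = -254/689 - X
1/z(-11*0 + o) = 1/(-254/689 - (-11*0 + ½)) = 1/(-254/689 - (0 + ½)) = 1/(-254/689 - 1*½) = 1/(-254/689 - ½) = 1/(-1197/1378) = -1378/1197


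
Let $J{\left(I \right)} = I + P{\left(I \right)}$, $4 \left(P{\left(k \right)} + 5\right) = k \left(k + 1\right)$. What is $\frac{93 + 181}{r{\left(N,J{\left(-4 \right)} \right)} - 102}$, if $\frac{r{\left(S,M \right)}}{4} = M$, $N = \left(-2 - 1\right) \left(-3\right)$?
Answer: $- \frac{137}{63} \approx -2.1746$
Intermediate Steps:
$P{\left(k \right)} = -5 + \frac{k \left(1 + k\right)}{4}$ ($P{\left(k \right)} = -5 + \frac{k \left(k + 1\right)}{4} = -5 + \frac{k \left(1 + k\right)}{4}$)
$N = 9$ ($N = \left(-3\right) \left(-3\right) = 9$)
$J{\left(I \right)} = -5 + \frac{I^{2}}{4} + \frac{5 I}{4}$ ($J{\left(I \right)} = I + \left(-5 + \frac{I}{4} + \frac{I^{2}}{4}\right) = -5 + \frac{I^{2}}{4} + \frac{5 I}{4}$)
$r{\left(S,M \right)} = 4 M$
$\frac{93 + 181}{r{\left(N,J{\left(-4 \right)} \right)} - 102} = \frac{93 + 181}{4 \left(-5 + \frac{\left(-4\right)^{2}}{4} + \frac{5}{4} \left(-4\right)\right) - 102} = \frac{274}{4 \left(-5 + \frac{1}{4} \cdot 16 - 5\right) - 102} = \frac{274}{4 \left(-5 + 4 - 5\right) - 102} = \frac{274}{4 \left(-6\right) - 102} = \frac{274}{-24 - 102} = \frac{274}{-126} = 274 \left(- \frac{1}{126}\right) = - \frac{137}{63}$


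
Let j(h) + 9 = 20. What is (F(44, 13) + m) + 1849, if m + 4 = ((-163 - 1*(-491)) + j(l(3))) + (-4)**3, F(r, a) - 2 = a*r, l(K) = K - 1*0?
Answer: 2694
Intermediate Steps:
l(K) = K (l(K) = K + 0 = K)
j(h) = 11 (j(h) = -9 + 20 = 11)
F(r, a) = 2 + a*r
m = 271 (m = -4 + (((-163 - 1*(-491)) + 11) + (-4)**3) = -4 + (((-163 + 491) + 11) - 64) = -4 + ((328 + 11) - 64) = -4 + (339 - 64) = -4 + 275 = 271)
(F(44, 13) + m) + 1849 = ((2 + 13*44) + 271) + 1849 = ((2 + 572) + 271) + 1849 = (574 + 271) + 1849 = 845 + 1849 = 2694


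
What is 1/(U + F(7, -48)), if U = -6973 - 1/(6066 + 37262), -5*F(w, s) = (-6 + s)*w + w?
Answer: -216640/1494556037 ≈ -0.00014495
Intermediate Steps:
F(w, s) = -w/5 - w*(-6 + s)/5 (F(w, s) = -((-6 + s)*w + w)/5 = -(w*(-6 + s) + w)/5 = -(w + w*(-6 + s))/5 = -w/5 - w*(-6 + s)/5)
U = -302126145/43328 (U = -6973 - 1/43328 = -302126145/43328 ≈ -6973.0)
1/(U + F(7, -48)) = 1/(-302126145/43328 + (⅕)*7*(5 - 1*(-48))) = 1/(-302126145/43328 + (⅕)*7*(5 + 48)) = 1/(-302126145/43328 + (⅕)*7*53) = 1/(-302126145/43328 + 371/5) = 1/(-1494556037/216640) = -216640/1494556037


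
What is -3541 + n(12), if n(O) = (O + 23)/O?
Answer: -42457/12 ≈ -3538.1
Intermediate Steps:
n(O) = (23 + O)/O
-3541 + n(12) = -3541 + (23 + 12)/12 = -3541 + (1/12)*35 = -3541 + 35/12 = -42457/12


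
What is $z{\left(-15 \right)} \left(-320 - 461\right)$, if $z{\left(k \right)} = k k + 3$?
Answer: $-178068$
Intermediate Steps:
$z{\left(k \right)} = 3 + k^{2}$ ($z{\left(k \right)} = k^{2} + 3 = 3 + k^{2}$)
$z{\left(-15 \right)} \left(-320 - 461\right) = \left(3 + \left(-15\right)^{2}\right) \left(-320 - 461\right) = \left(3 + 225\right) \left(-781\right) = 228 \left(-781\right) = -178068$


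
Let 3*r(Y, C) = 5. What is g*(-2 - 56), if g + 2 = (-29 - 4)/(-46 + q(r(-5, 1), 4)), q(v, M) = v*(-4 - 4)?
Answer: 7453/89 ≈ 83.742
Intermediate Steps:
r(Y, C) = 5/3 (r(Y, C) = (⅓)*5 = 5/3)
q(v, M) = -8*v (q(v, M) = v*(-8) = -8*v)
g = -257/178 (g = -2 + (-29 - 4)/(-46 - 8*5/3) = -2 - 33/(-46 - 40/3) = -2 - 33/(-178/3) = -2 - 33*(-3/178) = -2 + 99/178 = -257/178 ≈ -1.4438)
g*(-2 - 56) = -257*(-2 - 56)/178 = -257/178*(-58) = 7453/89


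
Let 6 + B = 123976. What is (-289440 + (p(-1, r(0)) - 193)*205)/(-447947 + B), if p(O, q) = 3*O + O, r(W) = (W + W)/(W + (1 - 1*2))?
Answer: 329825/323977 ≈ 1.0181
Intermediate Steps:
B = 123970 (B = -6 + 123976 = 123970)
r(W) = 2*W/(-1 + W) (r(W) = (2*W)/(W + (1 - 2)) = (2*W)/(W - 1) = (2*W)/(-1 + W) = 2*W/(-1 + W))
p(O, q) = 4*O
(-289440 + (p(-1, r(0)) - 193)*205)/(-447947 + B) = (-289440 + (4*(-1) - 193)*205)/(-447947 + 123970) = (-289440 + (-4 - 193)*205)/(-323977) = (-289440 - 197*205)*(-1/323977) = (-289440 - 40385)*(-1/323977) = -329825*(-1/323977) = 329825/323977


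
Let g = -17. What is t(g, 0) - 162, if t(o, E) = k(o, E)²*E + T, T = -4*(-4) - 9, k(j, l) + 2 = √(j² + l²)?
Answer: -155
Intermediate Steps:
k(j, l) = -2 + √(j² + l²)
T = 7 (T = 16 - 9 = 7)
t(o, E) = 7 + E*(-2 + √(E² + o²))² (t(o, E) = (-2 + √(o² + E²))²*E + 7 = (-2 + √(E² + o²))²*E + 7 = E*(-2 + √(E² + o²))² + 7 = 7 + E*(-2 + √(E² + o²))²)
t(g, 0) - 162 = (7 + 0*(-2 + √(0² + (-17)²))²) - 162 = (7 + 0*(-2 + √(0 + 289))²) - 162 = (7 + 0*(-2 + √289)²) - 162 = (7 + 0*(-2 + 17)²) - 162 = (7 + 0*15²) - 162 = (7 + 0*225) - 162 = (7 + 0) - 162 = 7 - 162 = -155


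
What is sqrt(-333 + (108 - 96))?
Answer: I*sqrt(321) ≈ 17.916*I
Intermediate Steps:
sqrt(-333 + (108 - 96)) = sqrt(-333 + 12) = sqrt(-321) = I*sqrt(321)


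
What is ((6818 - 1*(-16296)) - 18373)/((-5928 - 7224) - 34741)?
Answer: -4741/47893 ≈ -0.098992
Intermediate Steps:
((6818 - 1*(-16296)) - 18373)/((-5928 - 7224) - 34741) = ((6818 + 16296) - 18373)/(-13152 - 34741) = (23114 - 18373)/(-47893) = 4741*(-1/47893) = -4741/47893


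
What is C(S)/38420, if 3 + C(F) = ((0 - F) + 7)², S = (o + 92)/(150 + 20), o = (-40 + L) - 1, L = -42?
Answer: 1308061/1110338000 ≈ 0.0011781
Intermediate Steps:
o = -83 (o = (-40 - 42) - 1 = -82 - 1 = -83)
S = 9/170 (S = (-83 + 92)/(150 + 20) = 9/170 ≈ 0.052941)
C(F) = -3 + (7 - F)² (C(F) = -3 + ((0 - F) + 7)² = -3 + (-F + 7)² = -3 + (7 - F)²)
C(S)/38420 = (-3 + (-7 + 9/170)²)/38420 = (-3 + (-1181/170)²)*(1/38420) = (-3 + 1394761/28900)*(1/38420) = (1308061/28900)*(1/38420) = 1308061/1110338000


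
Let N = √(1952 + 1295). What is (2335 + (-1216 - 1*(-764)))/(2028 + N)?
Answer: 3818724/4109537 - 1883*√3247/4109537 ≈ 0.90312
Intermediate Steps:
N = √3247 ≈ 56.982
(2335 + (-1216 - 1*(-764)))/(2028 + N) = (2335 + (-1216 - 1*(-764)))/(2028 + √3247) = (2335 + (-1216 + 764))/(2028 + √3247) = (2335 - 452)/(2028 + √3247) = 1883/(2028 + √3247)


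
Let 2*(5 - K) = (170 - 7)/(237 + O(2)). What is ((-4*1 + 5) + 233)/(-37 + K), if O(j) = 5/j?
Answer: -112086/15491 ≈ -7.2356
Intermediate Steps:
K = 2232/479 (K = 5 - (170 - 7)/(2*(237 + 5/2)) = 5 - 163/(2*(237 + 5*(½))) = 5 - 163/(2*(237 + 5/2)) = 5 - 163/(2*479/2) = 5 - 163*2/(2*479) = 5 - ½*326/479 = 5 - 163/479 = 2232/479 ≈ 4.6597)
((-4*1 + 5) + 233)/(-37 + K) = ((-4*1 + 5) + 233)/(-37 + 2232/479) = ((-4 + 5) + 233)/(-15491/479) = (1 + 233)*(-479/15491) = 234*(-479/15491) = -112086/15491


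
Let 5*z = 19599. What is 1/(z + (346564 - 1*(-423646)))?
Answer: 5/3870649 ≈ 1.2918e-6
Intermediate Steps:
z = 19599/5 (z = (⅕)*19599 = 19599/5 ≈ 3919.8)
1/(z + (346564 - 1*(-423646))) = 1/(19599/5 + (346564 - 1*(-423646))) = 1/(19599/5 + (346564 + 423646)) = 1/(19599/5 + 770210) = 1/(3870649/5) = 5/3870649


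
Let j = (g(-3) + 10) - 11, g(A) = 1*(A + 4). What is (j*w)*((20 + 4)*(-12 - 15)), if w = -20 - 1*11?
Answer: 0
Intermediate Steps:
g(A) = 4 + A (g(A) = 1*(4 + A) = 4 + A)
w = -31 (w = -20 - 11 = -31)
j = 0 (j = ((4 - 3) + 10) - 11 = (1 + 10) - 11 = 11 - 11 = 0)
(j*w)*((20 + 4)*(-12 - 15)) = (0*(-31))*((20 + 4)*(-12 - 15)) = 0*(24*(-27)) = 0*(-648) = 0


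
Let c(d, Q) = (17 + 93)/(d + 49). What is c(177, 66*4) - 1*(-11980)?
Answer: 1353795/113 ≈ 11980.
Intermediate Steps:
c(d, Q) = 110/(49 + d)
c(177, 66*4) - 1*(-11980) = 110/(49 + 177) - 1*(-11980) = 110/226 + 11980 = 110*(1/226) + 11980 = 55/113 + 11980 = 1353795/113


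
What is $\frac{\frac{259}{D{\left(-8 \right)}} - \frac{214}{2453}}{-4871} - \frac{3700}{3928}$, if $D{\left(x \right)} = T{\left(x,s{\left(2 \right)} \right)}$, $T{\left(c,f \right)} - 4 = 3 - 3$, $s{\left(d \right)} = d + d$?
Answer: $- \frac{22416366811}{23466977732} \approx -0.95523$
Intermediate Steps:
$s{\left(d \right)} = 2 d$
$T{\left(c,f \right)} = 4$ ($T{\left(c,f \right)} = 4 + \left(3 - 3\right) = 4 + 0 = 4$)
$D{\left(x \right)} = 4$
$\frac{\frac{259}{D{\left(-8 \right)}} - \frac{214}{2453}}{-4871} - \frac{3700}{3928} = \frac{\frac{259}{4} - \frac{214}{2453}}{-4871} - \frac{3700}{3928} = \left(259 \cdot \frac{1}{4} - \frac{214}{2453}\right) \left(- \frac{1}{4871}\right) - \frac{925}{982} = \left(\frac{259}{4} - \frac{214}{2453}\right) \left(- \frac{1}{4871}\right) - \frac{925}{982} = \frac{634471}{9812} \left(- \frac{1}{4871}\right) - \frac{925}{982} = - \frac{634471}{47794252} - \frac{925}{982} = - \frac{22416366811}{23466977732}$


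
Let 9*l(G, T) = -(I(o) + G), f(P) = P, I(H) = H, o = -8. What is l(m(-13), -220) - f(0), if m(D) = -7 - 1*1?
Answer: 16/9 ≈ 1.7778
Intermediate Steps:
m(D) = -8 (m(D) = -7 - 1 = -8)
l(G, T) = 8/9 - G/9 (l(G, T) = (-(-8 + G))/9 = (8 - G)/9 = 8/9 - G/9)
l(m(-13), -220) - f(0) = (8/9 - ⅑*(-8)) - 1*0 = (8/9 + 8/9) + 0 = 16/9 + 0 = 16/9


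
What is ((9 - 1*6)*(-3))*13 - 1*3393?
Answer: -3510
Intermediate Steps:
((9 - 1*6)*(-3))*13 - 1*3393 = ((9 - 6)*(-3))*13 - 3393 = (3*(-3))*13 - 3393 = -9*13 - 3393 = -117 - 3393 = -3510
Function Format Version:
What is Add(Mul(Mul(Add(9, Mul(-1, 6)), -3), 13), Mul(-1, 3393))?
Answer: -3510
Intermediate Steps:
Add(Mul(Mul(Add(9, Mul(-1, 6)), -3), 13), Mul(-1, 3393)) = Add(Mul(Mul(Add(9, -6), -3), 13), -3393) = Add(Mul(Mul(3, -3), 13), -3393) = Add(Mul(-9, 13), -3393) = Add(-117, -3393) = -3510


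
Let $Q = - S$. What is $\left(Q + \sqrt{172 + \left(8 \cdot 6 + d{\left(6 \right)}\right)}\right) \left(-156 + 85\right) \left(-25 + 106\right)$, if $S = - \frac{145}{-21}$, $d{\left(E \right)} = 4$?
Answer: $\frac{277965}{7} - 23004 \sqrt{14} \approx -46364.0$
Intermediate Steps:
$S = \frac{145}{21}$ ($S = \left(-145\right) \left(- \frac{1}{21}\right) = \frac{145}{21} \approx 6.9048$)
$Q = - \frac{145}{21}$ ($Q = \left(-1\right) \frac{145}{21} = - \frac{145}{21} \approx -6.9048$)
$\left(Q + \sqrt{172 + \left(8 \cdot 6 + d{\left(6 \right)}\right)}\right) \left(-156 + 85\right) \left(-25 + 106\right) = \left(- \frac{145}{21} + \sqrt{172 + \left(8 \cdot 6 + 4\right)}\right) \left(-156 + 85\right) \left(-25 + 106\right) = \left(- \frac{145}{21} + \sqrt{172 + \left(48 + 4\right)}\right) \left(\left(-71\right) 81\right) = \left(- \frac{145}{21} + \sqrt{172 + 52}\right) \left(-5751\right) = \left(- \frac{145}{21} + \sqrt{224}\right) \left(-5751\right) = \left(- \frac{145}{21} + 4 \sqrt{14}\right) \left(-5751\right) = \frac{277965}{7} - 23004 \sqrt{14}$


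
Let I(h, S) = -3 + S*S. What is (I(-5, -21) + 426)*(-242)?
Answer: -209088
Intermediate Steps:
I(h, S) = -3 + S²
(I(-5, -21) + 426)*(-242) = ((-3 + (-21)²) + 426)*(-242) = ((-3 + 441) + 426)*(-242) = (438 + 426)*(-242) = 864*(-242) = -209088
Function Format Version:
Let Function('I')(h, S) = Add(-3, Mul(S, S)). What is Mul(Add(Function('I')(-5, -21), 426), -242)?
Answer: -209088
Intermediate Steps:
Function('I')(h, S) = Add(-3, Pow(S, 2))
Mul(Add(Function('I')(-5, -21), 426), -242) = Mul(Add(Add(-3, Pow(-21, 2)), 426), -242) = Mul(Add(Add(-3, 441), 426), -242) = Mul(Add(438, 426), -242) = Mul(864, -242) = -209088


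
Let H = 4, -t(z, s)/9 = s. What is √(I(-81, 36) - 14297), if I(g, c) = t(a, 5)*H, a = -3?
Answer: I*√14477 ≈ 120.32*I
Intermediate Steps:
t(z, s) = -9*s
I(g, c) = -180 (I(g, c) = -9*5*4 = -45*4 = -180)
√(I(-81, 36) - 14297) = √(-180 - 14297) = √(-14477) = I*√14477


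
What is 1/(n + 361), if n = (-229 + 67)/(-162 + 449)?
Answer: 287/103445 ≈ 0.0027744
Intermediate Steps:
n = -162/287 ≈ -0.56446
1/(n + 361) = 1/(-162/287 + 361) = 1/(103445/287) = 287/103445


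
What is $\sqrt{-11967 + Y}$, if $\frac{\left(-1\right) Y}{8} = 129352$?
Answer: $i \sqrt{1046783} \approx 1023.1 i$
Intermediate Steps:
$Y = -1034816$ ($Y = \left(-8\right) 129352 = -1034816$)
$\sqrt{-11967 + Y} = \sqrt{-11967 - 1034816} = \sqrt{-1046783} = i \sqrt{1046783}$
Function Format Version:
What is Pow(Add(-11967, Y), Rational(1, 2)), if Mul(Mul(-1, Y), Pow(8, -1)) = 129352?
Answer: Mul(I, Pow(1046783, Rational(1, 2))) ≈ Mul(1023.1, I)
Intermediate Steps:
Y = -1034816 (Y = Mul(-8, 129352) = -1034816)
Pow(Add(-11967, Y), Rational(1, 2)) = Pow(Add(-11967, -1034816), Rational(1, 2)) = Pow(-1046783, Rational(1, 2)) = Mul(I, Pow(1046783, Rational(1, 2)))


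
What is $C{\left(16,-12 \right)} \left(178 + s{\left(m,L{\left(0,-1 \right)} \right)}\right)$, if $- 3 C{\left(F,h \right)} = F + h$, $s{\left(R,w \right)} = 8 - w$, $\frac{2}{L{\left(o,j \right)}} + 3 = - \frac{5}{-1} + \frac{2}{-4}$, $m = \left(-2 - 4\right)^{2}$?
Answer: $- \frac{2216}{9} \approx -246.22$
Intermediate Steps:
$m = 36$ ($m = \left(-6\right)^{2} = 36$)
$L{\left(o,j \right)} = \frac{4}{3}$ ($L{\left(o,j \right)} = \frac{2}{-3 + \left(- \frac{5}{-1} + \frac{2}{-4}\right)} = \frac{2}{-3 + \left(\left(-5\right) \left(-1\right) + 2 \left(- \frac{1}{4}\right)\right)} = \frac{2}{-3 + \left(5 - \frac{1}{2}\right)} = \frac{2}{-3 + \frac{9}{2}} = \frac{2}{\frac{3}{2}} = 2 \cdot \frac{2}{3} = \frac{4}{3}$)
$C{\left(F,h \right)} = - \frac{F}{3} - \frac{h}{3}$ ($C{\left(F,h \right)} = - \frac{F + h}{3} = - \frac{F}{3} - \frac{h}{3}$)
$C{\left(16,-12 \right)} \left(178 + s{\left(m,L{\left(0,-1 \right)} \right)}\right) = \left(\left(- \frac{1}{3}\right) 16 - -4\right) \left(178 + \left(8 - \frac{4}{3}\right)\right) = \left(- \frac{16}{3} + 4\right) \left(178 + \left(8 - \frac{4}{3}\right)\right) = - \frac{4 \left(178 + \frac{20}{3}\right)}{3} = \left(- \frac{4}{3}\right) \frac{554}{3} = - \frac{2216}{9}$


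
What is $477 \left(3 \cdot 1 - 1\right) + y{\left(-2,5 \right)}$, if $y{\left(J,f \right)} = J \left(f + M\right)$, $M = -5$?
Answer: $954$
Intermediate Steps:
$y{\left(J,f \right)} = J \left(-5 + f\right)$ ($y{\left(J,f \right)} = J \left(f - 5\right) = J \left(-5 + f\right)$)
$477 \left(3 \cdot 1 - 1\right) + y{\left(-2,5 \right)} = 477 \left(3 \cdot 1 - 1\right) - 2 \left(-5 + 5\right) = 477 \left(3 - 1\right) - 0 = 477 \cdot 2 + 0 = 954 + 0 = 954$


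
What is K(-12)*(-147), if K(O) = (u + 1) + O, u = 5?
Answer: 882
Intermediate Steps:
K(O) = 6 + O (K(O) = (5 + 1) + O = 6 + O)
K(-12)*(-147) = (6 - 12)*(-147) = -6*(-147) = 882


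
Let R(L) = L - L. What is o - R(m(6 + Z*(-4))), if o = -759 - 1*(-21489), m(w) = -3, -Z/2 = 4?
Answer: 20730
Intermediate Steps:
Z = -8 (Z = -2*4 = -8)
R(L) = 0
o = 20730 (o = -759 + 21489 = 20730)
o - R(m(6 + Z*(-4))) = 20730 - 1*0 = 20730 + 0 = 20730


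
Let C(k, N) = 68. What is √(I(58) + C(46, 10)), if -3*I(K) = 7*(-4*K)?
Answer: 2*√1371/3 ≈ 24.685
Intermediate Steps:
I(K) = 28*K/3 (I(K) = -7*(-4*K)/3 = -(-28)*K/3 = 28*K/3)
√(I(58) + C(46, 10)) = √((28/3)*58 + 68) = √(1624/3 + 68) = √(1828/3) = 2*√1371/3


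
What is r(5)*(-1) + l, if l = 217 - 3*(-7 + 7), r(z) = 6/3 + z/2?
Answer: 425/2 ≈ 212.50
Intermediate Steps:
r(z) = 2 + z/2 (r(z) = 6*(⅓) + z*(½) = 2 + z/2)
l = 217 (l = 217 - 3*0 = 217 + 0 = 217)
r(5)*(-1) + l = (2 + (½)*5)*(-1) + 217 = (2 + 5/2)*(-1) + 217 = (9/2)*(-1) + 217 = -9/2 + 217 = 425/2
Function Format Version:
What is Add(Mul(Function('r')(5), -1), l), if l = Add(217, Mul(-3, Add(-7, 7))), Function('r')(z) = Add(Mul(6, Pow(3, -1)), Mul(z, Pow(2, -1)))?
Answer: Rational(425, 2) ≈ 212.50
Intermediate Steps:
Function('r')(z) = Add(2, Mul(Rational(1, 2), z)) (Function('r')(z) = Add(Mul(6, Rational(1, 3)), Mul(z, Rational(1, 2))) = Add(2, Mul(Rational(1, 2), z)))
l = 217 (l = Add(217, Mul(-3, 0)) = Add(217, 0) = 217)
Add(Mul(Function('r')(5), -1), l) = Add(Mul(Add(2, Mul(Rational(1, 2), 5)), -1), 217) = Add(Mul(Add(2, Rational(5, 2)), -1), 217) = Add(Mul(Rational(9, 2), -1), 217) = Add(Rational(-9, 2), 217) = Rational(425, 2)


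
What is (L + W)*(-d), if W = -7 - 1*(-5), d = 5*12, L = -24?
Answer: 1560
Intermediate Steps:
d = 60
W = -2 (W = -7 + 5 = -2)
(L + W)*(-d) = (-24 - 2)*(-1*60) = -26*(-60) = 1560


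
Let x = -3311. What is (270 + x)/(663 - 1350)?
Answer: 3041/687 ≈ 4.4265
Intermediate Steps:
(270 + x)/(663 - 1350) = (270 - 3311)/(663 - 1350) = -3041/(-687) = -3041*(-1/687) = 3041/687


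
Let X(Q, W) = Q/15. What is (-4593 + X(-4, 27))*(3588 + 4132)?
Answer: -106380056/3 ≈ -3.5460e+7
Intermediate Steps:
X(Q, W) = Q/15 (X(Q, W) = Q*(1/15) = Q/15)
(-4593 + X(-4, 27))*(3588 + 4132) = (-4593 + (1/15)*(-4))*(3588 + 4132) = (-4593 - 4/15)*7720 = -68899/15*7720 = -106380056/3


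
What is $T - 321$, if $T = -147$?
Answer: $-468$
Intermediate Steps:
$T - 321 = -147 - 321 = -468$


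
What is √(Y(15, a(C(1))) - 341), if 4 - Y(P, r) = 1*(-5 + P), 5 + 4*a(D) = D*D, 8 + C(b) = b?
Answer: I*√347 ≈ 18.628*I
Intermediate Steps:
C(b) = -8 + b
a(D) = -5/4 + D²/4 (a(D) = -5/4 + (D*D)/4 = -5/4 + D²/4)
Y(P, r) = 9 - P (Y(P, r) = 4 - (-5 + P) = 4 + (5 - P) = 9 - P)
√(Y(15, a(C(1))) - 341) = √((9 - 1*15) - 341) = √((9 - 15) - 341) = √(-6 - 341) = √(-347) = I*√347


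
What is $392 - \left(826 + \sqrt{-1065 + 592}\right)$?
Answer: $-434 - i \sqrt{473} \approx -434.0 - 21.749 i$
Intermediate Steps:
$392 - \left(826 + \sqrt{-1065 + 592}\right) = 392 - \left(826 + \sqrt{-473}\right) = 392 - \left(826 + i \sqrt{473}\right) = -434 - i \sqrt{473}$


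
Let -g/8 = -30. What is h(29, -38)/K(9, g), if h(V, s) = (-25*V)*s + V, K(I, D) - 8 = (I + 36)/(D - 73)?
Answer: 4605693/1381 ≈ 3335.0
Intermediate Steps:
g = 240 (g = -8*(-30) = 240)
K(I, D) = 8 + (36 + I)/(-73 + D) (K(I, D) = 8 + (I + 36)/(D - 73) = 8 + (36 + I)/(-73 + D))
h(V, s) = V - 25*V*s (h(V, s) = -25*V*s + V = V - 25*V*s)
h(29, -38)/K(9, g) = (29*(1 - 25*(-38)))/(((-548 + 9 + 8*240)/(-73 + 240))) = (29*(1 + 950))/(((-548 + 9 + 1920)/167)) = (29*951)/(((1/167)*1381)) = 27579/(1381/167) = 27579*(167/1381) = 4605693/1381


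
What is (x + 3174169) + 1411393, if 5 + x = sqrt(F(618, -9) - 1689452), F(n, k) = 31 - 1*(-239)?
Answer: 4585557 + I*sqrt(1689182) ≈ 4.5856e+6 + 1299.7*I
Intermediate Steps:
F(n, k) = 270 (F(n, k) = 31 + 239 = 270)
x = -5 + I*sqrt(1689182) (x = -5 + sqrt(270 - 1689452) = -5 + sqrt(-1689182) = -5 + I*sqrt(1689182) ≈ -5.0 + 1299.7*I)
(x + 3174169) + 1411393 = ((-5 + I*sqrt(1689182)) + 3174169) + 1411393 = (3174164 + I*sqrt(1689182)) + 1411393 = 4585557 + I*sqrt(1689182)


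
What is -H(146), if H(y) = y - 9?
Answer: -137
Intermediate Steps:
H(y) = -9 + y
-H(146) = -(-9 + 146) = -1*137 = -137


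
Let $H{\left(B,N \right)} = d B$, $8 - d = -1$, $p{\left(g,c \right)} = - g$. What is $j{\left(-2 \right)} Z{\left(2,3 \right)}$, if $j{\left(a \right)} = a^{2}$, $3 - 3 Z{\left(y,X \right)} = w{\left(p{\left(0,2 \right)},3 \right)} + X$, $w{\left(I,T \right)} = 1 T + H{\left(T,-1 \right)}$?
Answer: $-40$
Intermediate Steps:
$d = 9$ ($d = 8 - -1 = 8 + 1 = 9$)
$H{\left(B,N \right)} = 9 B$
$w{\left(I,T \right)} = 10 T$ ($w{\left(I,T \right)} = 1 T + 9 T = T + 9 T = 10 T$)
$Z{\left(y,X \right)} = -9 - \frac{X}{3}$ ($Z{\left(y,X \right)} = 1 - \frac{10 \cdot 3 + X}{3} = 1 - \frac{30 + X}{3} = 1 - \left(10 + \frac{X}{3}\right) = -9 - \frac{X}{3}$)
$j{\left(-2 \right)} Z{\left(2,3 \right)} = \left(-2\right)^{2} \left(-9 - 1\right) = 4 \left(-9 - 1\right) = 4 \left(-10\right) = -40$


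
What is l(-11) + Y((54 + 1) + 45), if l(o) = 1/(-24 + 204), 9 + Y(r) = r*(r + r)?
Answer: 3598381/180 ≈ 19991.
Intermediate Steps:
Y(r) = -9 + 2*r² (Y(r) = -9 + r*(r + r) = -9 + r*(2*r) = -9 + 2*r²)
l(o) = 1/180
l(-11) + Y((54 + 1) + 45) = 1/180 + (-9 + 2*((54 + 1) + 45)²) = 1/180 + (-9 + 2*(55 + 45)²) = 1/180 + (-9 + 2*100²) = 1/180 + (-9 + 2*10000) = 1/180 + (-9 + 20000) = 1/180 + 19991 = 3598381/180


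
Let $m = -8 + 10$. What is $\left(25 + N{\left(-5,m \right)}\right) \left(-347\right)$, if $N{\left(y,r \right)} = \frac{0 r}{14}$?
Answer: $-8675$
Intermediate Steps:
$m = 2$
$N{\left(y,r \right)} = 0$ ($N{\left(y,r \right)} = 0 \cdot \frac{1}{14} = 0$)
$\left(25 + N{\left(-5,m \right)}\right) \left(-347\right) = \left(25 + 0\right) \left(-347\right) = 25 \left(-347\right) = -8675$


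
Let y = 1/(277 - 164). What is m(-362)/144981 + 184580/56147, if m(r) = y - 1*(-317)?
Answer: 3025958304574/919848047391 ≈ 3.2896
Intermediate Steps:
y = 1/113 ≈ 0.0088496
m(r) = 35822/113 (m(r) = 1/113 - 1*(-317) = 1/113 + 317 = 35822/113)
m(-362)/144981 + 184580/56147 = (35822/113)/144981 + 184580/56147 = (35822/113)*(1/144981) + 184580*(1/56147) = 35822/16382853 + 184580/56147 = 3025958304574/919848047391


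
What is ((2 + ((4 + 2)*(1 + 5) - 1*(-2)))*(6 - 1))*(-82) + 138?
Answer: -16262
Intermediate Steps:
((2 + ((4 + 2)*(1 + 5) - 1*(-2)))*(6 - 1))*(-82) + 138 = ((2 + (6*6 + 2))*5)*(-82) + 138 = ((2 + (36 + 2))*5)*(-82) + 138 = ((2 + 38)*5)*(-82) + 138 = (40*5)*(-82) + 138 = 200*(-82) + 138 = -16400 + 138 = -16262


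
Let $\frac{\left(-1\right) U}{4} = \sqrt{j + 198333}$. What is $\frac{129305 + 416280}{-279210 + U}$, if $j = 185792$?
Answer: $- \frac{3046655757}{1559041562} + \frac{109117 \sqrt{15365}}{779520781} \approx -1.9368$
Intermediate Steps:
$U = - 20 \sqrt{15365}$ ($U = - 4 \sqrt{185792 + 198333} = - 4 \sqrt{384125} = - 4 \cdot 5 \sqrt{15365} = - 20 \sqrt{15365} \approx -2479.1$)
$\frac{129305 + 416280}{-279210 + U} = \frac{129305 + 416280}{-279210 - 20 \sqrt{15365}} = \frac{545585}{-279210 - 20 \sqrt{15365}}$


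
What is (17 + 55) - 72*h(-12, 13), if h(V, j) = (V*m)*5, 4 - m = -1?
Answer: 21672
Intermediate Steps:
m = 5 (m = 4 - 1*(-1) = 4 + 1 = 5)
h(V, j) = 25*V (h(V, j) = (V*5)*5 = (5*V)*5 = 25*V)
(17 + 55) - 72*h(-12, 13) = (17 + 55) - 1800*(-12) = 72 - 72*(-300) = 72 + 21600 = 21672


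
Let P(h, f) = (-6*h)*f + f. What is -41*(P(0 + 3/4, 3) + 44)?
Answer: -2747/2 ≈ -1373.5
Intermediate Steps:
P(h, f) = f - 6*f*h (P(h, f) = -6*f*h + f = f - 6*f*h)
-41*(P(0 + 3/4, 3) + 44) = -41*(3*(1 - 6*(0 + 3/4)) + 44) = -41*(3*(1 - 6*(0 + 3*(¼))) + 44) = -41*(3*(1 - 6*(0 + ¾)) + 44) = -41*(3*(1 - 6*¾) + 44) = -41*(3*(1 - 9/2) + 44) = -41*(3*(-7/2) + 44) = -41*(-21/2 + 44) = -41*67/2 = -2747/2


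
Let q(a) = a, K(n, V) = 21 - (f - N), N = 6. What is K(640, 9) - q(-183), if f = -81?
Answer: 291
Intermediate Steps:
K(n, V) = 108 (K(n, V) = 21 - (-81 - 1*6) = 21 - (-81 - 6) = 21 - 1*(-87) = 21 + 87 = 108)
K(640, 9) - q(-183) = 108 - 1*(-183) = 108 + 183 = 291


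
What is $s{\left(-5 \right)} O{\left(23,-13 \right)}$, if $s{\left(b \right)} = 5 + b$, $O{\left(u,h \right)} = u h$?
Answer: $0$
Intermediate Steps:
$O{\left(u,h \right)} = h u$
$s{\left(-5 \right)} O{\left(23,-13 \right)} = \left(5 - 5\right) \left(\left(-13\right) 23\right) = 0 \left(-299\right) = 0$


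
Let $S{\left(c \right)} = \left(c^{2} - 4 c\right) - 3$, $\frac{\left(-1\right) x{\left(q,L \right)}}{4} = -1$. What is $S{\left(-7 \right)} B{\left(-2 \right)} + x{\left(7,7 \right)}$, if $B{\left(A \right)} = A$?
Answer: $-144$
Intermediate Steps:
$x{\left(q,L \right)} = 4$ ($x{\left(q,L \right)} = \left(-4\right) \left(-1\right) = 4$)
$S{\left(c \right)} = -3 + c^{2} - 4 c$
$S{\left(-7 \right)} B{\left(-2 \right)} + x{\left(7,7 \right)} = \left(-3 + \left(-7\right)^{2} - -28\right) \left(-2\right) + 4 = \left(-3 + 49 + 28\right) \left(-2\right) + 4 = 74 \left(-2\right) + 4 = -148 + 4 = -144$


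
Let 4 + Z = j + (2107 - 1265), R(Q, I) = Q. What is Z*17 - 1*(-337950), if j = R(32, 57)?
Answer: 352740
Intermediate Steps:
j = 32
Z = 870 (Z = -4 + (32 + (2107 - 1265)) = -4 + (32 + 842) = -4 + 874 = 870)
Z*17 - 1*(-337950) = 870*17 - 1*(-337950) = 14790 + 337950 = 352740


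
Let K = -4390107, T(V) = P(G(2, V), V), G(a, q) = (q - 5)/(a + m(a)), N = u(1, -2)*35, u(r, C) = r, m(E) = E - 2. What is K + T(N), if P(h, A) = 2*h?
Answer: -4390077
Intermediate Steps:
m(E) = -2 + E
N = 35 (N = 1*35 = 35)
G(a, q) = (-5 + q)/(-2 + 2*a) (G(a, q) = (q - 5)/(a + (-2 + a)) = (-5 + q)/(-2 + 2*a))
T(V) = -5 + V (T(V) = 2*((-5 + V)/(2*(-1 + 2))) = 2*((½)*(-5 + V)/1) = 2*((½)*1*(-5 + V)) = 2*(-5/2 + V/2) = -5 + V)
K + T(N) = -4390107 + (-5 + 35) = -4390107 + 30 = -4390077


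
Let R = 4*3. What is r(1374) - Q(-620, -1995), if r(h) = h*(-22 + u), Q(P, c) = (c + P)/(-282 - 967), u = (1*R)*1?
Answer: -17163875/1249 ≈ -13742.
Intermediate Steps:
R = 12
u = 12 (u = (1*12)*1 = 12*1 = 12)
Q(P, c) = -P/1249 - c/1249 (Q(P, c) = (P + c)/(-1249) = (P + c)*(-1/1249) = -P/1249 - c/1249)
r(h) = -10*h (r(h) = h*(-22 + 12) = h*(-10) = -10*h)
r(1374) - Q(-620, -1995) = -10*1374 - (-1/1249*(-620) - 1/1249*(-1995)) = -13740 - (620/1249 + 1995/1249) = -13740 - 1*2615/1249 = -13740 - 2615/1249 = -17163875/1249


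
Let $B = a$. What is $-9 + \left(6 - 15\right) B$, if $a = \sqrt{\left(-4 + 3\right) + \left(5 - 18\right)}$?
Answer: $-9 - 9 i \sqrt{14} \approx -9.0 - 33.675 i$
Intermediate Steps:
$a = i \sqrt{14}$ ($a = \sqrt{-1 + \left(5 - 18\right)} = \sqrt{-1 - 13} = \sqrt{-14} = i \sqrt{14} \approx 3.7417 i$)
$B = i \sqrt{14} \approx 3.7417 i$
$-9 + \left(6 - 15\right) B = -9 + \left(6 - 15\right) i \sqrt{14} = -9 - 9 i \sqrt{14}$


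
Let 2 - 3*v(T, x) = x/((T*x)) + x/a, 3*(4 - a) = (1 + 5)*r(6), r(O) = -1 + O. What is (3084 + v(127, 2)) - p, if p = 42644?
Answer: -45216194/1143 ≈ -39559.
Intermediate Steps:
a = -6 (a = 4 - (1 + 5)*(-1 + 6)/3 = 4 - 2*5 = 4 - ⅓*30 = 4 - 10 = -6)
v(T, x) = ⅔ - 1/(3*T) + x/18 (v(T, x) = ⅔ - (x/((T*x)) + x/(-6))/3 = ⅔ - (x*(1/(T*x)) + x*(-⅙))/3 = ⅔ - (1/T - x/6)/3 = ⅔ + (-1/(3*T) + x/18) = ⅔ - 1/(3*T) + x/18)
(3084 + v(127, 2)) - p = (3084 + (1/18)*(-6 + 127*(12 + 2))/127) - 1*42644 = (3084 + (1/18)*(1/127)*(-6 + 127*14)) - 42644 = (3084 + (1/18)*(1/127)*(-6 + 1778)) - 42644 = (3084 + (1/18)*(1/127)*1772) - 42644 = (3084 + 886/1143) - 42644 = 3525898/1143 - 42644 = -45216194/1143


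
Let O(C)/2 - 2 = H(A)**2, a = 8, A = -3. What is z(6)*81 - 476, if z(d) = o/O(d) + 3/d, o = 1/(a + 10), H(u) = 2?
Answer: -3481/8 ≈ -435.13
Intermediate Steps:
o = 1/18 (o = 1/(8 + 10) = 1/18 ≈ 0.055556)
O(C) = 12 (O(C) = 4 + 2*2**2 = 4 + 2*4 = 4 + 8 = 12)
z(d) = 1/216 + 3/d (z(d) = (1/18)/12 + 3/d = (1/18)*(1/12) + 3/d = 1/216 + 3/d)
z(6)*81 - 476 = ((1/216)*(648 + 6)/6)*81 - 476 = ((1/216)*(1/6)*654)*81 - 476 = (109/216)*81 - 476 = 327/8 - 476 = -3481/8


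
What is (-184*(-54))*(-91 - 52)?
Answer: -1420848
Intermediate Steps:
(-184*(-54))*(-91 - 52) = 9936*(-143) = -1420848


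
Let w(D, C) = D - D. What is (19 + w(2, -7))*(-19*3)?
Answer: -1083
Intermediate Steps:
w(D, C) = 0
(19 + w(2, -7))*(-19*3) = (19 + 0)*(-19*3) = 19*(-57) = -1083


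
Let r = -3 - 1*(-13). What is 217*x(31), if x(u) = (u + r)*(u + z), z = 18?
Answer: 435953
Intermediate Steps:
r = 10 (r = -3 + 13 = 10)
x(u) = (10 + u)*(18 + u) (x(u) = (u + 10)*(u + 18) = (10 + u)*(18 + u))
217*x(31) = 217*(180 + 31**2 + 28*31) = 217*(180 + 961 + 868) = 217*2009 = 435953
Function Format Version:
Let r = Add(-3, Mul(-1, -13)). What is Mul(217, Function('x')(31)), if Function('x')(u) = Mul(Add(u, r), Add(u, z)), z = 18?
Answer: 435953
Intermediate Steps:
r = 10 (r = Add(-3, 13) = 10)
Function('x')(u) = Mul(Add(10, u), Add(18, u)) (Function('x')(u) = Mul(Add(u, 10), Add(u, 18)) = Mul(Add(10, u), Add(18, u)))
Mul(217, Function('x')(31)) = Mul(217, Add(180, Pow(31, 2), Mul(28, 31))) = Mul(217, Add(180, 961, 868)) = Mul(217, 2009) = 435953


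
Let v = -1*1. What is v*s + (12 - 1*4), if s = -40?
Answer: 48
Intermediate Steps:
v = -1
v*s + (12 - 1*4) = -1*(-40) + (12 - 1*4) = 40 + (12 - 4) = 40 + 8 = 48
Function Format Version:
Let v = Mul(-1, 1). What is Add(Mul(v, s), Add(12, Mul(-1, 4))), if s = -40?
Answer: 48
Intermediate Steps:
v = -1
Add(Mul(v, s), Add(12, Mul(-1, 4))) = Add(Mul(-1, -40), Add(12, Mul(-1, 4))) = Add(40, Add(12, -4)) = Add(40, 8) = 48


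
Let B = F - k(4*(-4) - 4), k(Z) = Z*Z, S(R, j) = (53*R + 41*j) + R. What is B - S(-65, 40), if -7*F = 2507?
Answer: 7783/7 ≈ 1111.9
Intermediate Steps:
F = -2507/7 (F = -⅐*2507 = -2507/7 ≈ -358.14)
S(R, j) = 41*j + 54*R (S(R, j) = (41*j + 53*R) + R = 41*j + 54*R)
k(Z) = Z²
B = -5307/7 (B = -2507/7 - (4*(-4) - 4)² = -2507/7 - (-16 - 4)² = -2507/7 - 1*(-20)² = -2507/7 - 1*400 = -2507/7 - 400 = -5307/7 ≈ -758.14)
B - S(-65, 40) = -5307/7 - (41*40 + 54*(-65)) = -5307/7 - (1640 - 3510) = -5307/7 - 1*(-1870) = -5307/7 + 1870 = 7783/7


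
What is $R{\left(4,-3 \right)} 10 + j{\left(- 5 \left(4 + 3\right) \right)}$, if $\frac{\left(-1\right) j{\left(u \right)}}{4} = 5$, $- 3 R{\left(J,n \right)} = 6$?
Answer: $-40$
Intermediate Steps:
$R{\left(J,n \right)} = -2$ ($R{\left(J,n \right)} = \left(- \frac{1}{3}\right) 6 = -2$)
$j{\left(u \right)} = -20$ ($j{\left(u \right)} = \left(-4\right) 5 = -20$)
$R{\left(4,-3 \right)} 10 + j{\left(- 5 \left(4 + 3\right) \right)} = \left(-2\right) 10 - 20 = -20 - 20 = -40$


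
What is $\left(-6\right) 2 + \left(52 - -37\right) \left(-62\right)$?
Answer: $-5530$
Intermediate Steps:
$\left(-6\right) 2 + \left(52 - -37\right) \left(-62\right) = -12 + \left(52 + 37\right) \left(-62\right) = -12 + 89 \left(-62\right) = -12 - 5518 = -5530$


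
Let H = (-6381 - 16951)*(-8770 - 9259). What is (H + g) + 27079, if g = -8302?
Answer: 420671405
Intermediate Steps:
H = 420652628 (H = -23332*(-18029) = 420652628)
(H + g) + 27079 = (420652628 - 8302) + 27079 = 420644326 + 27079 = 420671405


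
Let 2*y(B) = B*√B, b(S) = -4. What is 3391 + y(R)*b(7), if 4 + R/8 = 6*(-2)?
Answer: 3391 + 2048*I*√2 ≈ 3391.0 + 2896.3*I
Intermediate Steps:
R = -128 (R = -32 + 8*(6*(-2)) = -32 + 8*(-12) = -32 - 96 = -128)
y(B) = B^(3/2)/2 (y(B) = (B*√B)/2 = B^(3/2)/2)
3391 + y(R)*b(7) = 3391 + ((-128)^(3/2)/2)*(-4) = 3391 + ((-1024*I*√2)/2)*(-4) = 3391 - 512*I*√2*(-4) = 3391 + 2048*I*√2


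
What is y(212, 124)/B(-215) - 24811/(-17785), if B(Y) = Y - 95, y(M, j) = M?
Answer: 392099/551335 ≈ 0.71118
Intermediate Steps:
B(Y) = -95 + Y
y(212, 124)/B(-215) - 24811/(-17785) = 212/(-95 - 215) - 24811/(-17785) = 212/(-310) - 24811*(-1/17785) = 212*(-1/310) + 24811/17785 = -106/155 + 24811/17785 = 392099/551335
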